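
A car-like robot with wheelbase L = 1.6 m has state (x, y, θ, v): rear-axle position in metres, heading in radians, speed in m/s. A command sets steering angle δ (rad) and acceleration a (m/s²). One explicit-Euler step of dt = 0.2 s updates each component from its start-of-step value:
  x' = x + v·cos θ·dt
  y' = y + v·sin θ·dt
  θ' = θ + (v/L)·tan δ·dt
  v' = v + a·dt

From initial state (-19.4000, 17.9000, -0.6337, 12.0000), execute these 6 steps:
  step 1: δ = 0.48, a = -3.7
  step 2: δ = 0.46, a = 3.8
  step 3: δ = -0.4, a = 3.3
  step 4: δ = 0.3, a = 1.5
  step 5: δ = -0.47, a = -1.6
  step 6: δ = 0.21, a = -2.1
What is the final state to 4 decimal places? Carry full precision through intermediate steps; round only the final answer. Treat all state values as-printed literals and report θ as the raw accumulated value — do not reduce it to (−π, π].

(-6.6627, 20.4906, 0.2127, 12.2400)

after step 1 (δ=0.48, a=-3.7): (-17.465979, 16.478887, 0.147216, 11.260000)
after step 2 (δ=0.46, a=3.8): (-15.238338, 16.809222, 0.844560, 12.020000)
after step 3 (δ=-0.4, a=3.3): (-13.641938, 18.606643, 0.209314, 12.680000)
after step 4 (δ=0.3, a=1.5): (-11.161289, 19.133594, 0.699612, 12.980000)
after step 5 (δ=-0.47, a=-1.6): (-9.175109, 20.805212, -0.124563, 12.660000)
after step 6 (δ=0.21, a=-2.1): (-6.662727, 20.490633, 0.212735, 12.240000)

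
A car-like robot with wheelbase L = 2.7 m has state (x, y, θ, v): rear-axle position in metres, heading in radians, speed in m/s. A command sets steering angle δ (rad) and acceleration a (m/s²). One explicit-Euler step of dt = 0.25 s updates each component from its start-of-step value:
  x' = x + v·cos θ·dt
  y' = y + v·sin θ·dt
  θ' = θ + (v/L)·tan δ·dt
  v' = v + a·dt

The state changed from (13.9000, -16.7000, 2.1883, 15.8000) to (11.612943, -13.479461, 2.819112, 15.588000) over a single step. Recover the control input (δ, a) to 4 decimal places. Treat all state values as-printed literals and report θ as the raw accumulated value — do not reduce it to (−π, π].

a = (v'−v)/dt = (-0.212000)/0.25 = -0.8480
Δθ = θ'−θ = 0.630812;  (v·dt/L) = 15.8000·0.25/2.7 = 1.462963
tan δ = Δθ·L/(v·dt) = 0.431188  →  δ = 0.4071

δ = 0.4071, a = -0.8480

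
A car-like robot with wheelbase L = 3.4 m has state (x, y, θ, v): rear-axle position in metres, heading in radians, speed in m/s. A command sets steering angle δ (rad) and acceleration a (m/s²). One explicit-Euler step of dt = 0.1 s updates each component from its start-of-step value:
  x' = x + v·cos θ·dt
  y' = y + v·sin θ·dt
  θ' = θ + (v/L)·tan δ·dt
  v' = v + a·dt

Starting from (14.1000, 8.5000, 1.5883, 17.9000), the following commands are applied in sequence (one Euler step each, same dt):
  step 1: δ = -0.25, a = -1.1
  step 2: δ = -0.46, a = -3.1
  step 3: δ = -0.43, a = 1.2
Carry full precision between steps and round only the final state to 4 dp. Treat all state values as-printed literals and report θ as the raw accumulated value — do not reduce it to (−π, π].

(14.9183, 13.6824, 0.9588, 17.6000)

after step 1 (δ=-0.25, a=-1.1): (14.068670, 10.289726, 1.453870, 17.790000)
after step 2 (δ=-0.46, a=-3.1): (14.276208, 12.056579, 1.194634, 17.480000)
after step 3 (δ=-0.43, a=1.2): (14.918343, 13.682360, 0.958849, 17.600000)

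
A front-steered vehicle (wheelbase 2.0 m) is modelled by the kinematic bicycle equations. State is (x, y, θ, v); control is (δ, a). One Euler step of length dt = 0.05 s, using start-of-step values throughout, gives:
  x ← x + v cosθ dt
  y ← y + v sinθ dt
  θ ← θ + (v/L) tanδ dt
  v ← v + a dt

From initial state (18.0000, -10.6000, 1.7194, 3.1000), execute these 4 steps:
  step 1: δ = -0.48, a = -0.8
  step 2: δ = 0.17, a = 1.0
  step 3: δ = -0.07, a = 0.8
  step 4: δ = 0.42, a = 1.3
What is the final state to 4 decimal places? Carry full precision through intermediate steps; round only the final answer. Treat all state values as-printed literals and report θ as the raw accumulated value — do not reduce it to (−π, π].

(17.9235, -9.9838, 1.7219, 3.2150)

after step 1 (δ=-0.48, a=-0.8): (17.977051, -10.446708, 1.679053, 3.060000)
after step 2 (δ=0.17, a=1.0): (17.960520, -10.294604, 1.692184, 3.110000)
after step 3 (δ=-0.07, a=0.8): (17.941691, -10.140248, 1.686733, 3.150000)
after step 4 (δ=0.42, a=1.3): (17.923472, -9.983806, 1.721901, 3.215000)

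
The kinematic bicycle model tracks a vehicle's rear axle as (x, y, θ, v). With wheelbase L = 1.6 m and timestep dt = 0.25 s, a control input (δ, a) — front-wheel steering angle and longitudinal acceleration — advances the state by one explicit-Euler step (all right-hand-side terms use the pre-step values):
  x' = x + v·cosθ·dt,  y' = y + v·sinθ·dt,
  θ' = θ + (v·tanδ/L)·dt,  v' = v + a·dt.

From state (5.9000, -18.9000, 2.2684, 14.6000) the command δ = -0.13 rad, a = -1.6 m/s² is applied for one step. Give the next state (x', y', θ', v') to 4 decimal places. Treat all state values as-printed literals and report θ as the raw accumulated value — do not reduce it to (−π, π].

(3.5553, -16.1027, 1.9702, 14.2000)

x' = 5.9000 + 14.6000·cos(2.2684)·0.25 = 3.5553
y' = -18.9000 + 14.6000·sin(2.2684)·0.25 = -16.1027
θ' = 2.2684 + (14.6000/1.6)·tan(-0.13)·0.25 = 1.9702
v' = 14.6000 − 1.6000·0.25 = 14.2000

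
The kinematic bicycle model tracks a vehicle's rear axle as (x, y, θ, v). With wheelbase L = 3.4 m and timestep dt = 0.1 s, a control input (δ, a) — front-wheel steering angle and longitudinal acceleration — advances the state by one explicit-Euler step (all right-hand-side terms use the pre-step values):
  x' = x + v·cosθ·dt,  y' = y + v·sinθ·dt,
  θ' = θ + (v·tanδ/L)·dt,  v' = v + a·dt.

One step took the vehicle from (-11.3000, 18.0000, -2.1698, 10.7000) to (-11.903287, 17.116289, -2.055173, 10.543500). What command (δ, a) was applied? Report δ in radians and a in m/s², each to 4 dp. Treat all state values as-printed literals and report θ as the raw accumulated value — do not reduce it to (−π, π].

a = (v'−v)/dt = (-0.156500)/0.1 = -1.5650
Δθ = θ'−θ = 0.114627;  (v·dt/L) = 10.7000·0.1/3.4 = 0.314706
tan δ = Δθ·L/(v·dt) = 0.364235  →  δ = 0.3493

δ = 0.3493, a = -1.5650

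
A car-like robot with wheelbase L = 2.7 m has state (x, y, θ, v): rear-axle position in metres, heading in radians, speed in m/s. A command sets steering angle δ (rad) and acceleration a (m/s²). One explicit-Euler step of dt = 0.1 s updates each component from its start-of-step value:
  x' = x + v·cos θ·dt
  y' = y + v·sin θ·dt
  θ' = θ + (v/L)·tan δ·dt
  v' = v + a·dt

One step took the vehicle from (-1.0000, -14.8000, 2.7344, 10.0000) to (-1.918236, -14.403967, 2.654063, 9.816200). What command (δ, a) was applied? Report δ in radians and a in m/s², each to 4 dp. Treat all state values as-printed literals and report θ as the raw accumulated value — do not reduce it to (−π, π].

δ = -0.2136, a = -1.8380

a = (v'−v)/dt = (-0.183800)/0.1 = -1.8380
Δθ = θ'−θ = -0.080337;  (v·dt/L) = 10.0000·0.1/2.7 = 0.370370
tan δ = Δθ·L/(v·dt) = -0.216910  →  δ = -0.2136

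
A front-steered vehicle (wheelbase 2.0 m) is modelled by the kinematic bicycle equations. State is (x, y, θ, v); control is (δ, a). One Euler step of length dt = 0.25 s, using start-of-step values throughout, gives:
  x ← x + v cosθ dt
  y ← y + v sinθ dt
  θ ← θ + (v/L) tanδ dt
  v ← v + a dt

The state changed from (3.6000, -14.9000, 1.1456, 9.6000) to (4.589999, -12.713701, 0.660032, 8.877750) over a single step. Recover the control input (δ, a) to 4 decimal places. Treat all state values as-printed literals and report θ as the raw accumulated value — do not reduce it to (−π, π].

δ = -0.3845, a = -2.8890

a = (v'−v)/dt = (-0.722250)/0.25 = -2.8890
Δθ = θ'−θ = -0.485568;  (v·dt/L) = 9.6000·0.25/2.0 = 1.200000
tan δ = Δθ·L/(v·dt) = -0.404640  →  δ = -0.3845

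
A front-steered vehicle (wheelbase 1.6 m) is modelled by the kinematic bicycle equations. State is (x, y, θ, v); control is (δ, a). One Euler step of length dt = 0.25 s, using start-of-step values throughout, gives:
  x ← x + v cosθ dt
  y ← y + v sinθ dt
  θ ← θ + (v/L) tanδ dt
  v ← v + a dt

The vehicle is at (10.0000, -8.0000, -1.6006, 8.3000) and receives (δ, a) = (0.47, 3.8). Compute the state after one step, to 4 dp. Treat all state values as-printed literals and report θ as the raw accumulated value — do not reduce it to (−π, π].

x' = 10.0000 + 8.3000·cos(-1.6006)·0.25 = 9.9382
y' = -8.0000 + 8.3000·sin(-1.6006)·0.25 = -10.0741
θ' = -1.6006 + (8.3000/1.6)·tan(0.47)·0.25 = -0.9418
v' = 8.3000 + 3.8000·0.25 = 9.2500

(9.9382, -10.0741, -0.9418, 9.2500)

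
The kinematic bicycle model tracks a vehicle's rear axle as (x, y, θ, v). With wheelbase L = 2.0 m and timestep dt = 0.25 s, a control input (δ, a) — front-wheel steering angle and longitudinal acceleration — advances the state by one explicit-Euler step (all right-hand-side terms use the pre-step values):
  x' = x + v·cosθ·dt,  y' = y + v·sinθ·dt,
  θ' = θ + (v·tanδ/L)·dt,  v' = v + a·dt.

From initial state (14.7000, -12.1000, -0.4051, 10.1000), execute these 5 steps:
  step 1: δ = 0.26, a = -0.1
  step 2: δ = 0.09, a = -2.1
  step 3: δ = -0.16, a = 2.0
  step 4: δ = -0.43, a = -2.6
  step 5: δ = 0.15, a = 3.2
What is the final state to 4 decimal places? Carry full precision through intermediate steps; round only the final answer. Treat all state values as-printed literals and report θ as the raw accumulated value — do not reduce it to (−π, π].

after step 1 (δ=0.26, a=-0.1): (17.020634, -13.095129, -0.069248, 10.075000)
after step 2 (δ=0.09, a=-2.1): (19.533347, -13.269408, 0.044403, 9.550000)
after step 3 (δ=-0.16, a=2.0): (21.918494, -13.163431, -0.148244, 10.050000)
after step 4 (δ=-0.43, a=-2.6): (24.403437, -13.534530, -0.724386, 9.400000)
after step 5 (δ=0.15, a=3.2): (26.163367, -15.091819, -0.546803, 10.200000)

(26.1634, -15.0918, -0.5468, 10.2000)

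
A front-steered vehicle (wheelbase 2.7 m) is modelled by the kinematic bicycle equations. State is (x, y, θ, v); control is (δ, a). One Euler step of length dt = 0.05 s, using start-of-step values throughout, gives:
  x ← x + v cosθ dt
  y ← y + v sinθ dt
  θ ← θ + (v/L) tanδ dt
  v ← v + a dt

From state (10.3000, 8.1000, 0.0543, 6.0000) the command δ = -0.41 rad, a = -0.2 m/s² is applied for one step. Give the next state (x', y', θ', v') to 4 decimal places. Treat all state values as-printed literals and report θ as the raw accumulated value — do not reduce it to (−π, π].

x' = 10.3000 + 6.0000·cos(0.0543)·0.05 = 10.5996
y' = 8.1000 + 6.0000·sin(0.0543)·0.05 = 8.1163
θ' = 0.0543 + (6.0000/2.7)·tan(-0.41)·0.05 = 0.0060
v' = 6.0000 − 0.2000·0.05 = 5.9900

(10.5996, 8.1163, 0.0060, 5.9900)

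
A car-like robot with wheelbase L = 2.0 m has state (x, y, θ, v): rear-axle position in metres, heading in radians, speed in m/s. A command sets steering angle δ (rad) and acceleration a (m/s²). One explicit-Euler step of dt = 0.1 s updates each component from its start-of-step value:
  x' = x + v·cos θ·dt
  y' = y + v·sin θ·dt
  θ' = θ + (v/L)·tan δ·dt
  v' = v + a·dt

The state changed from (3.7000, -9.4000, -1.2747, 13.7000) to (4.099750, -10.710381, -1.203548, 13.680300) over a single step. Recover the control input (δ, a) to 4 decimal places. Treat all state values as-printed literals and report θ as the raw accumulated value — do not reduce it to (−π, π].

δ = 0.1035, a = -0.1970

a = (v'−v)/dt = (-0.019700)/0.1 = -0.1970
Δθ = θ'−θ = 0.071152;  (v·dt/L) = 13.7000·0.1/2.0 = 0.685000
tan δ = Δθ·L/(v·dt) = 0.103872  →  δ = 0.1035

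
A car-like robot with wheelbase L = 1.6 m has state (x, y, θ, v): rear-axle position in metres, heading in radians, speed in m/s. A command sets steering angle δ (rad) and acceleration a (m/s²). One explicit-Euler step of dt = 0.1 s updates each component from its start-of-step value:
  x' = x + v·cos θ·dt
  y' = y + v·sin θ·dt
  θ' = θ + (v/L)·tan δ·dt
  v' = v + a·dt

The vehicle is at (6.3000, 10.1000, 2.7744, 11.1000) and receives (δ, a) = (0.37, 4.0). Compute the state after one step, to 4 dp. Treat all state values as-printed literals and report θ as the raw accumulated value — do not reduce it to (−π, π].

(5.2640, 10.4985, 3.0435, 11.5000)

x' = 6.3000 + 11.1000·cos(2.7744)·0.1 = 5.2640
y' = 10.1000 + 11.1000·sin(2.7744)·0.1 = 10.4985
θ' = 2.7744 + (11.1000/1.6)·tan(0.37)·0.1 = 3.0435
v' = 11.1000 + 4.0000·0.1 = 11.5000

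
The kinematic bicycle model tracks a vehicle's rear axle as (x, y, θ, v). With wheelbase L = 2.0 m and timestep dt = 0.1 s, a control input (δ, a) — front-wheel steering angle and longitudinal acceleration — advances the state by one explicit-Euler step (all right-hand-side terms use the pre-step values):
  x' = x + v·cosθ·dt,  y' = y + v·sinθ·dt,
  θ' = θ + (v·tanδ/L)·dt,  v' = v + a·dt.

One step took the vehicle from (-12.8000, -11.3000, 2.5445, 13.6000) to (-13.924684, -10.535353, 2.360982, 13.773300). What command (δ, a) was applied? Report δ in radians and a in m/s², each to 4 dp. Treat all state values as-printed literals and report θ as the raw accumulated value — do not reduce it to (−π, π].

δ = -0.2636, a = 1.7330

a = (v'−v)/dt = (0.173300)/0.1 = 1.7330
Δθ = θ'−θ = -0.183518;  (v·dt/L) = 13.6000·0.1/2.0 = 0.680000
tan δ = Δθ·L/(v·dt) = -0.269879  →  δ = -0.2636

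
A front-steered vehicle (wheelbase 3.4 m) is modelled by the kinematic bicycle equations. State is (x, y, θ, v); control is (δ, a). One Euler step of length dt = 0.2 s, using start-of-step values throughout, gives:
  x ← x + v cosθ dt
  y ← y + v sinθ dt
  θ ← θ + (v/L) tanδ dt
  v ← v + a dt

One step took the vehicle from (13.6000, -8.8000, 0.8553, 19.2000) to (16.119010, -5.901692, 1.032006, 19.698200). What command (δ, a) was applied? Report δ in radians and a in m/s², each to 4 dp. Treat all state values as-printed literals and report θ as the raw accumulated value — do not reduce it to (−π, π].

a = (v'−v)/dt = (0.498200)/0.2 = 2.4910
Δθ = θ'−θ = 0.176706;  (v·dt/L) = 19.2000·0.2/3.4 = 1.129412
tan δ = Δθ·L/(v·dt) = 0.156458  →  δ = 0.1552

δ = 0.1552, a = 2.4910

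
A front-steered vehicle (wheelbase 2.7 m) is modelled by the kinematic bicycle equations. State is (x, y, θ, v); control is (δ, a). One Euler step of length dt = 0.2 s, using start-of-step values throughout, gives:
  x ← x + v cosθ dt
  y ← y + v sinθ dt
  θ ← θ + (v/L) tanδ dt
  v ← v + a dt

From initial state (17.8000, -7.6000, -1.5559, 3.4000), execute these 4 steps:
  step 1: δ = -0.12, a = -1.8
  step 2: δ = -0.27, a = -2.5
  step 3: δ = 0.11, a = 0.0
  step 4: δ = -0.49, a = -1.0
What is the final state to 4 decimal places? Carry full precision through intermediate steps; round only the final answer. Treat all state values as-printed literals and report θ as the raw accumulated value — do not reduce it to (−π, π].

(17.7323, -9.9015, -1.7282, 2.3400)

after step 1 (δ=-0.12, a=-1.8): (17.810129, -8.279925, -1.586268, 3.040000)
after step 2 (δ=-0.27, a=-2.5): (17.800723, -8.887852, -1.648590, 2.540000)
after step 3 (δ=0.11, a=0.0): (17.761243, -9.394315, -1.627810, 2.540000)
after step 4 (δ=-0.49, a=-1.0): (17.732296, -9.901490, -1.728166, 2.340000)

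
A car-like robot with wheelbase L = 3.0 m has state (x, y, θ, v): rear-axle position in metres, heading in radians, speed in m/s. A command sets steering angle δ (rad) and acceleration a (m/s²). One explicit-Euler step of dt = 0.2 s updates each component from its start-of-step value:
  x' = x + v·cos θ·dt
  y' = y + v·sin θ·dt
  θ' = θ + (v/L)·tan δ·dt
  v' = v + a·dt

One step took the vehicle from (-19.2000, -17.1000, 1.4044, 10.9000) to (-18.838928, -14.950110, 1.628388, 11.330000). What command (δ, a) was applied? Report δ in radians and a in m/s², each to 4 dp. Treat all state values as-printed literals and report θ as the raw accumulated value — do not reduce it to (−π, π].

a = (v'−v)/dt = (0.430000)/0.2 = 2.1500
Δθ = θ'−θ = 0.223988;  (v·dt/L) = 10.9000·0.2/3.0 = 0.726667
tan δ = Δθ·L/(v·dt) = 0.308240  →  δ = 0.2990

δ = 0.2990, a = 2.1500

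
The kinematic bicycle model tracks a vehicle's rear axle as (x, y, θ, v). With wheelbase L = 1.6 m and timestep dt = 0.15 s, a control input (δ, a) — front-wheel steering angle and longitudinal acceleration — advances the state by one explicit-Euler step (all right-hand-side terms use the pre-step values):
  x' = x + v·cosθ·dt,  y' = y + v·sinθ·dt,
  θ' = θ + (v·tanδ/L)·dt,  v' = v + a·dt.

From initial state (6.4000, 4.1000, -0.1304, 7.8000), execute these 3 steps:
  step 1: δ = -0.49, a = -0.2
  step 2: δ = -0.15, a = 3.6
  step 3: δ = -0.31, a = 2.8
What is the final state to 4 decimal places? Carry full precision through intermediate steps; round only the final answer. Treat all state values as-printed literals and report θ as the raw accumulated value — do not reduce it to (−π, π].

after step 1 (δ=-0.49, a=-0.2): (7.560067, 3.947864, -0.520440, 7.770000)
after step 2 (δ=-0.15, a=3.6): (8.571255, 3.368305, -0.630533, 8.310000)
after step 3 (δ=-0.31, a=2.8): (9.578070, 2.633400, -0.880088, 8.730000)

(9.5781, 2.6334, -0.8801, 8.7300)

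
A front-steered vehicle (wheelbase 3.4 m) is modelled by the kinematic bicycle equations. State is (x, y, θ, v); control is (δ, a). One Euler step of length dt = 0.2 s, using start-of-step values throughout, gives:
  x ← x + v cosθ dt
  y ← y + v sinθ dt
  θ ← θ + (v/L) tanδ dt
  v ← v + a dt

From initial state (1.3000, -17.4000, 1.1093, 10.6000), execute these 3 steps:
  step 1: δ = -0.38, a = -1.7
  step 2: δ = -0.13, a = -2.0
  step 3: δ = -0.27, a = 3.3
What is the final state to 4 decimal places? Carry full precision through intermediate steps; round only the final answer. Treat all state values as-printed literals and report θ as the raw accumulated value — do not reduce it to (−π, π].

(4.9825, -12.5576, 0.6208, 10.5200)

after step 1 (δ=-0.38, a=-1.7): (2.244011, -15.501779, 0.860254, 10.260000)
after step 2 (δ=-0.13, a=-2.0): (3.582417, -13.946346, 0.781351, 9.860000)
after step 3 (δ=-0.27, a=3.3): (4.982465, -12.557586, 0.620831, 10.520000)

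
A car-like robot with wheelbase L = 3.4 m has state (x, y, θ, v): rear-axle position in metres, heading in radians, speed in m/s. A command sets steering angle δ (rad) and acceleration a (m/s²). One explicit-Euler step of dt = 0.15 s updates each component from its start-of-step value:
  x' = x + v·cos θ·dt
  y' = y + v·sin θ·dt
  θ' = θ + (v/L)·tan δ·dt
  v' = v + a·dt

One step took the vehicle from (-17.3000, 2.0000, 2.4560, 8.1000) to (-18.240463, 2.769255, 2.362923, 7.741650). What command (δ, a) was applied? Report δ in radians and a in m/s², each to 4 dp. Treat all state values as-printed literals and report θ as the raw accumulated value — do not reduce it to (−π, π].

a = (v'−v)/dt = (-0.358350)/0.15 = -2.3890
Δθ = θ'−θ = -0.093077;  (v·dt/L) = 8.1000·0.15/3.4 = 0.357353
tan δ = Δθ·L/(v·dt) = -0.260462  →  δ = -0.2548

δ = -0.2548, a = -2.3890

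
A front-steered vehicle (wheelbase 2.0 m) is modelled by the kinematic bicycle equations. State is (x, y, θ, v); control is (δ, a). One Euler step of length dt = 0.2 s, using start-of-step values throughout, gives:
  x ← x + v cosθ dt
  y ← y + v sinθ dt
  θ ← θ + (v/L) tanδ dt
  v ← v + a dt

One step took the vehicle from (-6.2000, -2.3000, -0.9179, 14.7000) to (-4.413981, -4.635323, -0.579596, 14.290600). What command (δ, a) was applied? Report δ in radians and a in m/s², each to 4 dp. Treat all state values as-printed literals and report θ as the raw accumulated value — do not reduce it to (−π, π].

a = (v'−v)/dt = (-0.409400)/0.2 = -2.0470
Δθ = θ'−θ = 0.338304;  (v·dt/L) = 14.7000·0.2/2.0 = 1.470000
tan δ = Δθ·L/(v·dt) = 0.230139  →  δ = 0.2262

δ = 0.2262, a = -2.0470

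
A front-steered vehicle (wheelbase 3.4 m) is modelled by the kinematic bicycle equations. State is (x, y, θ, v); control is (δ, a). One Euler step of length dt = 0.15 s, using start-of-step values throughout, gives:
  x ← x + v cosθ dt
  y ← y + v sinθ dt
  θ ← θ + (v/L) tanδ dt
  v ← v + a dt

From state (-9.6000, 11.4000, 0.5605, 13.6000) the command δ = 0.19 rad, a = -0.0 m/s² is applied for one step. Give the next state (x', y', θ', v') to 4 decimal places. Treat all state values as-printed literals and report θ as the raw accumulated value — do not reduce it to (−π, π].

(-7.8721, 12.4845, 0.6759, 13.6000)

x' = -9.6000 + 13.6000·cos(0.5605)·0.15 = -7.8721
y' = 11.4000 + 13.6000·sin(0.5605)·0.15 = 12.4845
θ' = 0.5605 + (13.6000/3.4)·tan(0.19)·0.15 = 0.6759
v' = 13.6000 + 0.0000·0.15 = 13.6000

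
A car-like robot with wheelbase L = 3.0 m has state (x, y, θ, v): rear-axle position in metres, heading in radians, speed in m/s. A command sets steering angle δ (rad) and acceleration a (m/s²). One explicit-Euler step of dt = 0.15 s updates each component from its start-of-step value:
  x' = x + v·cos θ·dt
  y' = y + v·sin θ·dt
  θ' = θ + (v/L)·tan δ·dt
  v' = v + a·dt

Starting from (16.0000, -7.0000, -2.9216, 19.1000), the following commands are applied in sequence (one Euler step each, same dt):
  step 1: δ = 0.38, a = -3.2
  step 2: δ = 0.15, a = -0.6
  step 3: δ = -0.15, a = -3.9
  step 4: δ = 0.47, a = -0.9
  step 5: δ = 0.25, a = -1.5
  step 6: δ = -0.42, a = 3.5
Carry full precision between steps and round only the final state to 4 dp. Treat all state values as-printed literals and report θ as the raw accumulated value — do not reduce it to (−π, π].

(4.5803, -17.4674, -2.2490, 18.1100)

after step 1 (δ=0.38, a=-3.2): (13.204049, -7.625207, -2.540161, 18.620000)
after step 2 (δ=0.15, a=-0.6): (10.901147, -9.205553, -2.399454, 18.530000)
after step 3 (δ=-0.15, a=-3.9): (8.852587, -11.084121, -2.539481, 17.945000)
after step 4 (δ=0.47, a=-0.9): (6.634205, -12.608686, -2.083708, 17.810000)
after step 5 (δ=0.25, a=-1.5): (5.323255, -14.936416, -1.856326, 17.585000)
after step 6 (δ=-0.42, a=3.5): (4.580290, -17.467370, -2.248975, 18.110000)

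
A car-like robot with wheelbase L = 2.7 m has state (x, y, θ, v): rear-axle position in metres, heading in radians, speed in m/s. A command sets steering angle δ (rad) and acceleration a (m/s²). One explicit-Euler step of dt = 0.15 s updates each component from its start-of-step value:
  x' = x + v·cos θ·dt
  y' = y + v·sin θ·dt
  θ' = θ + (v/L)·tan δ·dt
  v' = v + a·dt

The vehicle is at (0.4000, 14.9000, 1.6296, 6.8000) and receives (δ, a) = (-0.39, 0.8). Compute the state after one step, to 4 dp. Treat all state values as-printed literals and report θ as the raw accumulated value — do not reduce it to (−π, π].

(0.3401, 15.9182, 1.4743, 6.9200)

x' = 0.4000 + 6.8000·cos(1.6296)·0.15 = 0.3401
y' = 14.9000 + 6.8000·sin(1.6296)·0.15 = 15.9182
θ' = 1.6296 + (6.8000/2.7)·tan(-0.39)·0.15 = 1.4743
v' = 6.8000 + 0.8000·0.15 = 6.9200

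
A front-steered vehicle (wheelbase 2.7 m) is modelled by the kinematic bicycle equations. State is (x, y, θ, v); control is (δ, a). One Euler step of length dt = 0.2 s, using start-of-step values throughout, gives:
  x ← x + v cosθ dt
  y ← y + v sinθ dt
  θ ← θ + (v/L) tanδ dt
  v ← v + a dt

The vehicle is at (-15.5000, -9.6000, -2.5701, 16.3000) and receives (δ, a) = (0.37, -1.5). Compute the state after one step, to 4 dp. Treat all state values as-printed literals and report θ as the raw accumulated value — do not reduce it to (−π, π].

x' = -15.5000 + 16.3000·cos(-2.5701)·0.2 = -18.2420
y' = -9.6000 + 16.3000·sin(-2.5701)·0.2 = -11.3633
θ' = -2.5701 + (16.3000/2.7)·tan(0.37)·0.2 = -2.1018
v' = 16.3000 − 1.5000·0.2 = 16.0000

(-18.2420, -11.3633, -2.1018, 16.0000)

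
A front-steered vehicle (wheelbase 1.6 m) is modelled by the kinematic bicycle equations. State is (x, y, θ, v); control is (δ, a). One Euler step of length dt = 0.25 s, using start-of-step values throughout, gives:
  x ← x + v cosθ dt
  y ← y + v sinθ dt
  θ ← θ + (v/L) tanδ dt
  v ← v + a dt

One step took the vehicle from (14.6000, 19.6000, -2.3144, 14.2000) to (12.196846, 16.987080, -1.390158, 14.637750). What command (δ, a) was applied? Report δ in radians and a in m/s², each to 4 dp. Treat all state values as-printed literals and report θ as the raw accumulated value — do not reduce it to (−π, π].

a = (v'−v)/dt = (0.437750)/0.25 = 1.7510
Δθ = θ'−θ = 0.924242;  (v·dt/L) = 14.2000·0.25/1.6 = 2.218750
tan δ = Δθ·L/(v·dt) = 0.416560  →  δ = 0.3947

δ = 0.3947, a = 1.7510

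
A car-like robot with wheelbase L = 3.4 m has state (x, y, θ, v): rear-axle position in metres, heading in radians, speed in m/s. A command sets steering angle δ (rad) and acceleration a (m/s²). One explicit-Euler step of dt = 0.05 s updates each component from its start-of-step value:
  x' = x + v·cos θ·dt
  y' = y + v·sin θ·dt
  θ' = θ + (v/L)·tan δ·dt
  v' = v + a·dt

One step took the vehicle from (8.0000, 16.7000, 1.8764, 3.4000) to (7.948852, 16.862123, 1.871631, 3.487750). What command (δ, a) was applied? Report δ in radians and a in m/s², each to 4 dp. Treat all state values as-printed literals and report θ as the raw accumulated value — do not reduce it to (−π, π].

a = (v'−v)/dt = (0.087750)/0.05 = 1.7550
Δθ = θ'−θ = -0.004769;  (v·dt/L) = 3.4000·0.05/3.4 = 0.050000
tan δ = Δθ·L/(v·dt) = -0.095380  →  δ = -0.0951

δ = -0.0951, a = 1.7550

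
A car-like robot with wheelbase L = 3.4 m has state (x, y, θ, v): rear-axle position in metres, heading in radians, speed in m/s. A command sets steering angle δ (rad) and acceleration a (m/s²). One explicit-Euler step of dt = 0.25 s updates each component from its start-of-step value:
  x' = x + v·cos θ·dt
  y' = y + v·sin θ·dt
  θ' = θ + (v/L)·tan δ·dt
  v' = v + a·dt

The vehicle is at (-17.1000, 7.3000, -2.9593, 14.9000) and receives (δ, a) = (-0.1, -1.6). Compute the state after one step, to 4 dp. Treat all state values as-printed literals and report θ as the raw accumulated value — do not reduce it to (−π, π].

(-20.7633, 6.6247, -3.0692, 14.5000)

x' = -17.1000 + 14.9000·cos(-2.9593)·0.25 = -20.7633
y' = 7.3000 + 14.9000·sin(-2.9593)·0.25 = 6.6247
θ' = -2.9593 + (14.9000/3.4)·tan(-0.1)·0.25 = -3.0692
v' = 14.9000 − 1.6000·0.25 = 14.5000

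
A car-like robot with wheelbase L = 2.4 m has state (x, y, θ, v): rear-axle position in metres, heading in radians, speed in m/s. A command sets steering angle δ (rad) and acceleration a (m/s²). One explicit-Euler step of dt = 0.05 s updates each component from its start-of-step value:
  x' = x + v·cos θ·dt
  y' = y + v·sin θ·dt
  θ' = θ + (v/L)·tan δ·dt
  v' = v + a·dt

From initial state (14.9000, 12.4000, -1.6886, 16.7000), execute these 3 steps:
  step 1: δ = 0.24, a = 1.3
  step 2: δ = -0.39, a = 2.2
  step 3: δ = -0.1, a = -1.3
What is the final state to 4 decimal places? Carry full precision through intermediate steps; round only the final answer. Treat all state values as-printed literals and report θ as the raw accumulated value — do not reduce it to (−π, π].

(14.6266, 9.9023, -1.7823, 16.8100)

after step 1 (δ=0.24, a=1.3): (14.801861, 11.570787, -1.603459, 16.765000)
after step 2 (δ=-0.39, a=2.2): (14.774487, 10.732984, -1.747028, 16.875000)
after step 3 (δ=-0.1, a=-1.3): (14.626559, 9.902303, -1.782302, 16.810000)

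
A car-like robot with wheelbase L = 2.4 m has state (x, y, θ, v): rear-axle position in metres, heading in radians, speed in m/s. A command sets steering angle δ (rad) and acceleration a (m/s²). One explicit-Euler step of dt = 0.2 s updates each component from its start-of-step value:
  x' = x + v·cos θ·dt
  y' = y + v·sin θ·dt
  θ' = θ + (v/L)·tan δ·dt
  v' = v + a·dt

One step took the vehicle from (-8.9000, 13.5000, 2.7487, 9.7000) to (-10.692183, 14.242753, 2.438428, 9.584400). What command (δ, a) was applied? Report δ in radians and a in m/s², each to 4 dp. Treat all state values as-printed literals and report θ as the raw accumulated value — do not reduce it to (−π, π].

a = (v'−v)/dt = (-0.115600)/0.2 = -0.5780
Δθ = θ'−θ = -0.310272;  (v·dt/L) = 9.7000·0.2/2.4 = 0.808333
tan δ = Δθ·L/(v·dt) = -0.383842  →  δ = -0.3665

δ = -0.3665, a = -0.5780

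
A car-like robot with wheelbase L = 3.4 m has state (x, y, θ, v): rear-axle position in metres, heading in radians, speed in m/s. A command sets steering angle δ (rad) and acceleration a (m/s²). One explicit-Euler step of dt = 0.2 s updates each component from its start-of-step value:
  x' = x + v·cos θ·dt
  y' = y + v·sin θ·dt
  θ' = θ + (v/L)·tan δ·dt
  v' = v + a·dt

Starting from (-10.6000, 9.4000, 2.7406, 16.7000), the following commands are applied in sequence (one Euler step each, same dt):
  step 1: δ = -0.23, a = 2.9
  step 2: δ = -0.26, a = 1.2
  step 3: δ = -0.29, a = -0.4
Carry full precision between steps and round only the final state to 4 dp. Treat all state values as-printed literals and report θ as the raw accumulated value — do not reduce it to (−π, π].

after step 1 (δ=-0.23, a=2.9): (-13.675051, 10.703710, 2.510589, 17.280000)
after step 2 (δ=-0.26, a=1.2): (-16.465548, 12.742598, 2.240186, 17.520000)
after step 3 (δ=-0.29, a=-0.4): (-18.639805, 15.490437, 1.932645, 17.440000)

(-18.6398, 15.4904, 1.9326, 17.4400)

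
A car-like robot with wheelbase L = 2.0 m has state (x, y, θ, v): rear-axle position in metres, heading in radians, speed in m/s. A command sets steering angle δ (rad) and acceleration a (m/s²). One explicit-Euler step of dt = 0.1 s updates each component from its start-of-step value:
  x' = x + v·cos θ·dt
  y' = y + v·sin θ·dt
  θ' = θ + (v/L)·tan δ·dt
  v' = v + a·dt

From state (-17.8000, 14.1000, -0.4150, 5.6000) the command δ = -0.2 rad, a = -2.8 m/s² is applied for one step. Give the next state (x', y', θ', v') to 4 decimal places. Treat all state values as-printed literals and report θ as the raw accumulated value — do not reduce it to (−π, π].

(-17.2875, 13.8742, -0.4718, 5.3200)

x' = -17.8000 + 5.6000·cos(-0.4150)·0.1 = -17.2875
y' = 14.1000 + 5.6000·sin(-0.4150)·0.1 = 13.8742
θ' = -0.4150 + (5.6000/2.0)·tan(-0.2)·0.1 = -0.4718
v' = 5.6000 − 2.8000·0.1 = 5.3200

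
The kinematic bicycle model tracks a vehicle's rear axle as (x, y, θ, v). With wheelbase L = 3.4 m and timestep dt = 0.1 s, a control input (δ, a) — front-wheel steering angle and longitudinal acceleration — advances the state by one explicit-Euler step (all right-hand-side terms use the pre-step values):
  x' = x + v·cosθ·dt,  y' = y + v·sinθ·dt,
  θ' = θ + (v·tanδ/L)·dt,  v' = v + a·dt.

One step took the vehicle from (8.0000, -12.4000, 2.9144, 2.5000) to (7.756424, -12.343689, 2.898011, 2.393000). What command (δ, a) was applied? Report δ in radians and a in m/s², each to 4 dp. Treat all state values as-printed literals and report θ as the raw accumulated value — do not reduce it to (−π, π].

a = (v'−v)/dt = (-0.107000)/0.1 = -1.0700
Δθ = θ'−θ = -0.016389;  (v·dt/L) = 2.5000·0.1/3.4 = 0.073529
tan δ = Δθ·L/(v·dt) = -0.222890  →  δ = -0.2193

δ = -0.2193, a = -1.0700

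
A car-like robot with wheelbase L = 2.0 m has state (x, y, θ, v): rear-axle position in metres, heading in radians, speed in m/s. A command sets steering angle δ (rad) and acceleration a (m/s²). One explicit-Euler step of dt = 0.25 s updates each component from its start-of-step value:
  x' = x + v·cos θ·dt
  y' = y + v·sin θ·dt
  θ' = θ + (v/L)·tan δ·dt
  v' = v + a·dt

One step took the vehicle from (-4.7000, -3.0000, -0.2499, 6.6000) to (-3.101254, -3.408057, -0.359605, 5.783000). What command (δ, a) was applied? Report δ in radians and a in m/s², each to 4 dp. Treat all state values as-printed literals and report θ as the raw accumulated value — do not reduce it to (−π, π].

δ = -0.1322, a = -3.2680

a = (v'−v)/dt = (-0.817000)/0.25 = -3.2680
Δθ = θ'−θ = -0.109705;  (v·dt/L) = 6.6000·0.25/2.0 = 0.825000
tan δ = Δθ·L/(v·dt) = -0.132976  →  δ = -0.1322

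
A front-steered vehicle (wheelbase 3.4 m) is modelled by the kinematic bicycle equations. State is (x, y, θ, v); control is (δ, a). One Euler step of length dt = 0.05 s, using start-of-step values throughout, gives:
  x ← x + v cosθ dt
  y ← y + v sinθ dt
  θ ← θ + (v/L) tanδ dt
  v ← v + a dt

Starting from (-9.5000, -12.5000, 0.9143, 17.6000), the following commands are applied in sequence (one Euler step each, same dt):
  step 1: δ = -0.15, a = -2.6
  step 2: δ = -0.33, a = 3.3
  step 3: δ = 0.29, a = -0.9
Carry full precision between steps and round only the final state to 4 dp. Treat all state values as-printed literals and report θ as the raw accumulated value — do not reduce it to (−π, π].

after step 1 (δ=-0.15, a=-2.6): (-8.962896, -11.802921, 0.875183, 17.470000)
after step 2 (δ=-0.33, a=3.3): (-8.403108, -11.132369, 0.787184, 17.635000)
after step 3 (δ=0.29, a=-0.9): (-7.780731, -10.507765, 0.864574, 17.590000)

(-7.7807, -10.5078, 0.8646, 17.5900)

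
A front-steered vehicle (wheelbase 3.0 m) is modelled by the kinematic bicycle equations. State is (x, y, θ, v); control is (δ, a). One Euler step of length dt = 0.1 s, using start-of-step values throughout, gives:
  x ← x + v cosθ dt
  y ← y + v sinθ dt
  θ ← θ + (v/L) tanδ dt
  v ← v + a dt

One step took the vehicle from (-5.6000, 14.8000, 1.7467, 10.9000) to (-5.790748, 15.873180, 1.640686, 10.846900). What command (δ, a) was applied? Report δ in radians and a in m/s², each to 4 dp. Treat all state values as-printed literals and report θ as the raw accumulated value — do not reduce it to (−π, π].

δ = -0.2839, a = -0.5310

a = (v'−v)/dt = (-0.053100)/0.1 = -0.5310
Δθ = θ'−θ = -0.106014;  (v·dt/L) = 10.9000·0.1/3.0 = 0.363333
tan δ = Δθ·L/(v·dt) = -0.291782  →  δ = -0.2839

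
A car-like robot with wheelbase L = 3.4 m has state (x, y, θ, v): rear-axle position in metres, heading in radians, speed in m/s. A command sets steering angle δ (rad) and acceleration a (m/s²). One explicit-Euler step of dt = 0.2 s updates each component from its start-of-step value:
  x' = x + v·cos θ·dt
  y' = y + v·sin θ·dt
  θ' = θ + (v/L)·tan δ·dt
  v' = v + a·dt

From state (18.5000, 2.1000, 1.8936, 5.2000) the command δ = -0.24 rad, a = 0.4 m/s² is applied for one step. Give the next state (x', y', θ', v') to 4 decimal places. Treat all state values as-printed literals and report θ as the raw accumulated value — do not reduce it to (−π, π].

x' = 18.5000 + 5.2000·cos(1.8936)·0.2 = 18.1701
y' = 2.1000 + 5.2000·sin(1.8936)·0.2 = 3.0863
θ' = 1.8936 + (5.2000/3.4)·tan(-0.24)·0.2 = 1.8187
v' = 5.2000 + 0.4000·0.2 = 5.2800

(18.1701, 3.0863, 1.8187, 5.2800)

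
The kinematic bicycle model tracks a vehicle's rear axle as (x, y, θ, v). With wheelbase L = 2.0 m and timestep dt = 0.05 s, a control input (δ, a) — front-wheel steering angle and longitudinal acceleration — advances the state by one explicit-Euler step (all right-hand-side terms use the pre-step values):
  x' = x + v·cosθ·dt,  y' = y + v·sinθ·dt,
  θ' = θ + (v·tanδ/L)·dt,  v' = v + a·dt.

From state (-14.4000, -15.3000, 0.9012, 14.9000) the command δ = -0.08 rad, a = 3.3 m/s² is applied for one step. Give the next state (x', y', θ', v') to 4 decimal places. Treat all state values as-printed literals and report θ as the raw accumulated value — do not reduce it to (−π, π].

(-13.9376, -14.7159, 0.8713, 15.0650)

x' = -14.4000 + 14.9000·cos(0.9012)·0.05 = -13.9376
y' = -15.3000 + 14.9000·sin(0.9012)·0.05 = -14.7159
θ' = 0.9012 + (14.9000/2.0)·tan(-0.08)·0.05 = 0.8713
v' = 14.9000 + 3.3000·0.05 = 15.0650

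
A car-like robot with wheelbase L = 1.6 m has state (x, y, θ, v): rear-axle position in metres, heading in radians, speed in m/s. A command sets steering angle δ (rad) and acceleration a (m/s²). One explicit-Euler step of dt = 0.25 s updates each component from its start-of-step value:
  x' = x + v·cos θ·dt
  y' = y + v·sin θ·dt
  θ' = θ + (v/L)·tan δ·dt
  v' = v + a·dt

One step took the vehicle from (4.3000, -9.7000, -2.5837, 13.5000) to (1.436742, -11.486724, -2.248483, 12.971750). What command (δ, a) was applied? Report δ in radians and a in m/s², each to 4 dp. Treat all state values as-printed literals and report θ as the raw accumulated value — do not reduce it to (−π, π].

a = (v'−v)/dt = (-0.528250)/0.25 = -2.1130
Δθ = θ'−θ = 0.335217;  (v·dt/L) = 13.5000·0.25/1.6 = 2.109375
tan δ = Δθ·L/(v·dt) = 0.158918  →  δ = 0.1576

δ = 0.1576, a = -2.1130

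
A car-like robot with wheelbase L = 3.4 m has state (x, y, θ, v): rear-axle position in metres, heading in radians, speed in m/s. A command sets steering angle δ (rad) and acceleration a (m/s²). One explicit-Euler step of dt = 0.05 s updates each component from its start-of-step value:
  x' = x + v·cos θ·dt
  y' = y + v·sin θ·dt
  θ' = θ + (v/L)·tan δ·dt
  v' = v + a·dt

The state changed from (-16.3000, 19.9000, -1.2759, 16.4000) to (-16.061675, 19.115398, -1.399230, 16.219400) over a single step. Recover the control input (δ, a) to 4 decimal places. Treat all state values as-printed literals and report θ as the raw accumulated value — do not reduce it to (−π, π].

δ = -0.4727, a = -3.6120

a = (v'−v)/dt = (-0.180600)/0.05 = -3.6120
Δθ = θ'−θ = -0.123330;  (v·dt/L) = 16.4000·0.05/3.4 = 0.241176
tan δ = Δθ·L/(v·dt) = -0.511368  →  δ = -0.4727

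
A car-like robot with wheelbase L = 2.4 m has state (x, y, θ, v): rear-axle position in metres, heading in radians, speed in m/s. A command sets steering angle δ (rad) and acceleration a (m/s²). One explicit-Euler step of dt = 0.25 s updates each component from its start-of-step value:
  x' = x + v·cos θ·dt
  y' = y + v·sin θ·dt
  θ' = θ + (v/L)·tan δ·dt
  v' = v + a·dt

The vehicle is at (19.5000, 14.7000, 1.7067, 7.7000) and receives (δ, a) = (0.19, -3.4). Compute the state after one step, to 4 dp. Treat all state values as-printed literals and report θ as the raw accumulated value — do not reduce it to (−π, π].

(19.2392, 16.6073, 1.8610, 6.8500)

x' = 19.5000 + 7.7000·cos(1.7067)·0.25 = 19.2392
y' = 14.7000 + 7.7000·sin(1.7067)·0.25 = 16.6073
θ' = 1.7067 + (7.7000/2.4)·tan(0.19)·0.25 = 1.8610
v' = 7.7000 − 3.4000·0.25 = 6.8500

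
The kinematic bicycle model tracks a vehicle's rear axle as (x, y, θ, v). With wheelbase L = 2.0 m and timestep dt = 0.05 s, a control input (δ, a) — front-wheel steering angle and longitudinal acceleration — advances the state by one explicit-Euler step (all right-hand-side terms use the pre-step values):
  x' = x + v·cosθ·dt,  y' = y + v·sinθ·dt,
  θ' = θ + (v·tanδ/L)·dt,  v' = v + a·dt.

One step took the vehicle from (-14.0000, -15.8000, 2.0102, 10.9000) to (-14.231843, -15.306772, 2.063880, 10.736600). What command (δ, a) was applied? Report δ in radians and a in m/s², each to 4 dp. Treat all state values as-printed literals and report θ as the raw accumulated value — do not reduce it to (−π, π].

a = (v'−v)/dt = (-0.163400)/0.05 = -3.2680
Δθ = θ'−θ = 0.053680;  (v·dt/L) = 10.9000·0.05/2.0 = 0.272500
tan δ = Δθ·L/(v·dt) = 0.196991  →  δ = 0.1945

δ = 0.1945, a = -3.2680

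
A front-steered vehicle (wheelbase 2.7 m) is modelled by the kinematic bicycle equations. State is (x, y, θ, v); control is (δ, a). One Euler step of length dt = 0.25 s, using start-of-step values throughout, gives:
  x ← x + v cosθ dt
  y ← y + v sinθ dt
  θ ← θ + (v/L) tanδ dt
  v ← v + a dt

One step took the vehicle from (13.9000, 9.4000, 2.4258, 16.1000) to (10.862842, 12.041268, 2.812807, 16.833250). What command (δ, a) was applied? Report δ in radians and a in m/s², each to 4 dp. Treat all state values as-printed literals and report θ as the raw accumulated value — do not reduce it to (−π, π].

a = (v'−v)/dt = (0.733250)/0.25 = 2.9330
Δθ = θ'−θ = 0.387007;  (v·dt/L) = 16.1000·0.25/2.7 = 1.490741
tan δ = Δθ·L/(v·dt) = 0.259607  →  δ = 0.2540

δ = 0.2540, a = 2.9330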